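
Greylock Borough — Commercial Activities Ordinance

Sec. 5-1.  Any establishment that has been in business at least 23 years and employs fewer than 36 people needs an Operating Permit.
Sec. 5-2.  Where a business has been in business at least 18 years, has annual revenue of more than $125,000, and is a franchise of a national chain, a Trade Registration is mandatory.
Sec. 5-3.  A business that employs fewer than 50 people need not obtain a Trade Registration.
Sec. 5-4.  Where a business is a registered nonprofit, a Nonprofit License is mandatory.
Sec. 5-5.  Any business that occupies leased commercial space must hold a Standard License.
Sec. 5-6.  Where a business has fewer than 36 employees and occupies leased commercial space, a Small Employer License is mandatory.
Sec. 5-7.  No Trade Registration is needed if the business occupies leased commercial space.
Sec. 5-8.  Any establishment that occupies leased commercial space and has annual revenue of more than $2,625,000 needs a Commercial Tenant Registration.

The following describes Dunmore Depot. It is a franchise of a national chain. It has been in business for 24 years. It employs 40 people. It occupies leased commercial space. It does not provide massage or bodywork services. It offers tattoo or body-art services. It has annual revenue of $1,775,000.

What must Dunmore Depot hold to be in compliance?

Sec. 5-1. years in business 24 ≥ 23; employees 40 ≥ 36 → Operating Permit not required.
Sec. 5-2. years in business 24 ≥ 18; revenue $1,775,000 > $125,000; is a franchise of a national chain → Trade Registration required.
Sec. 5-3. employees 40 < 50 → exempt from Trade Registration.
Sec. 5-4. is a franchise of a national chain (not: is a registered nonprofit) → Nonprofit License not required.
Sec. 5-5. occupies leased commercial space → Standard License required.
Sec. 5-6. employees 40 ≥ 36; occupies leased commercial space → Small Employer License not required.
Sec. 5-7. occupies leased commercial space → exempt from Trade Registration.
Sec. 5-8. occupies leased commercial space; revenue $1,775,000 ≤ $2,625,000 → Commercial Tenant Registration not required.

Standard License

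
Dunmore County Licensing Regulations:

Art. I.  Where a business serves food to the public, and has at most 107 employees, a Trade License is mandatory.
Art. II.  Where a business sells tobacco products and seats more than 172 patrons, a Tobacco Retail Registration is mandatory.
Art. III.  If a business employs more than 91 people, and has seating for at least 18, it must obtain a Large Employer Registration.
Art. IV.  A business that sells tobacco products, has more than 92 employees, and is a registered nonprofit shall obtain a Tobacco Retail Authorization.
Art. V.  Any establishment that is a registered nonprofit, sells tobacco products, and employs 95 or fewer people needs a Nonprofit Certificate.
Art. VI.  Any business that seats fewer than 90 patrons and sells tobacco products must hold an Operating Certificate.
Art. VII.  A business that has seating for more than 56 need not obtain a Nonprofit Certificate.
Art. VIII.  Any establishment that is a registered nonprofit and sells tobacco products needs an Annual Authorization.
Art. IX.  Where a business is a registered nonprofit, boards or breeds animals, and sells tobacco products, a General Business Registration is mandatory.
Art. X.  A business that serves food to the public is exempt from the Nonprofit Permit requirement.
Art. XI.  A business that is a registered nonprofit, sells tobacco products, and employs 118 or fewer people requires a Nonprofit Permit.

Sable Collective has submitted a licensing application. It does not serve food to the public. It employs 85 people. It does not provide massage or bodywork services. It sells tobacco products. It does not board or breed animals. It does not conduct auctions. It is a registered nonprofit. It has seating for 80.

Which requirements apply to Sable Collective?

Art. I. does not serve food to the public; employees 85 ≤ 107 → Trade License not required.
Art. II. sells tobacco products; seating 80 ≤ 172 → Tobacco Retail Registration not required.
Art. III. employees 85 ≤ 91; seating 80 ≥ 18 → Large Employer Registration not required.
Art. IV. sells tobacco products; employees 85 ≤ 92; is a registered nonprofit → Tobacco Retail Authorization not required.
Art. V. is a registered nonprofit; sells tobacco products; employees 85 ≤ 95 → Nonprofit Certificate required.
Art. VI. seating 80 < 90; sells tobacco products → Operating Certificate required.
Art. VII. seating 80 > 56 → exempt from Nonprofit Certificate.
Art. VIII. is a registered nonprofit; sells tobacco products → Annual Authorization required.
Art. IX. is a registered nonprofit; does not board or breed animals; sells tobacco products → General Business Registration not required.
Art. X. does not serve food to the public → Nonprofit Permit exemption does not apply.
Art. XI. is a registered nonprofit; sells tobacco products; employees 85 ≤ 118 → Nonprofit Permit required.

Annual Authorization, Nonprofit Permit, Operating Certificate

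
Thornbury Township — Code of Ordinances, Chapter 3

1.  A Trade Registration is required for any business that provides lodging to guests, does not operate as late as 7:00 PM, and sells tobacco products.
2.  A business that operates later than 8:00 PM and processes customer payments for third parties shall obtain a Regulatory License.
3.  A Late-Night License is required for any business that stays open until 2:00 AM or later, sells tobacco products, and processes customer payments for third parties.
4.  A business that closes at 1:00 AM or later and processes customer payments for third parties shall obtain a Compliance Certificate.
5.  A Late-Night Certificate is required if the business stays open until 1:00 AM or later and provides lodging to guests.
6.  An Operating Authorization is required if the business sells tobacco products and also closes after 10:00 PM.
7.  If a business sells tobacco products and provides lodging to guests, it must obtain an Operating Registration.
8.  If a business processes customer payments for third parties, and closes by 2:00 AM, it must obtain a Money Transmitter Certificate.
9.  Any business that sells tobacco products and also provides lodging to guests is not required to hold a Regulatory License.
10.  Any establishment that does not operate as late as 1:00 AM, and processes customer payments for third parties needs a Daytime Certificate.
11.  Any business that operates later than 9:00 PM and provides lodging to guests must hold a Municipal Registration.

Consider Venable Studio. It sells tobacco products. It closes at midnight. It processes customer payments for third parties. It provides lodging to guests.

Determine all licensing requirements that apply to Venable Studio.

Daytime Certificate, Money Transmitter Certificate, Municipal Registration, Operating Authorization, Operating Registration

1. provides lodging to guests; closes midnight, after 7:00 PM; sells tobacco products → Trade Registration not required.
2. closes midnight, after 8:00 PM; processes customer payments for third parties → Regulatory License required.
3. closes midnight, at/before 2:00 AM; sells tobacco products; processes customer payments for third parties → Late-Night License not required.
4. closes midnight, at/before 1:00 AM; processes customer payments for third parties → Compliance Certificate not required.
5. closes midnight, at/before 1:00 AM; provides lodging to guests → Late-Night Certificate not required.
6. sells tobacco products; closes midnight, after 10:00 PM → Operating Authorization required.
7. sells tobacco products; provides lodging to guests → Operating Registration required.
8. processes customer payments for third parties; closes midnight, at/before 2:00 AM → Money Transmitter Certificate required.
9. sells tobacco products; provides lodging to guests → exempt from Regulatory License.
10. closes midnight, at/before 1:00 AM; processes customer payments for third parties → Daytime Certificate required.
11. closes midnight, after 9:00 PM; provides lodging to guests → Municipal Registration required.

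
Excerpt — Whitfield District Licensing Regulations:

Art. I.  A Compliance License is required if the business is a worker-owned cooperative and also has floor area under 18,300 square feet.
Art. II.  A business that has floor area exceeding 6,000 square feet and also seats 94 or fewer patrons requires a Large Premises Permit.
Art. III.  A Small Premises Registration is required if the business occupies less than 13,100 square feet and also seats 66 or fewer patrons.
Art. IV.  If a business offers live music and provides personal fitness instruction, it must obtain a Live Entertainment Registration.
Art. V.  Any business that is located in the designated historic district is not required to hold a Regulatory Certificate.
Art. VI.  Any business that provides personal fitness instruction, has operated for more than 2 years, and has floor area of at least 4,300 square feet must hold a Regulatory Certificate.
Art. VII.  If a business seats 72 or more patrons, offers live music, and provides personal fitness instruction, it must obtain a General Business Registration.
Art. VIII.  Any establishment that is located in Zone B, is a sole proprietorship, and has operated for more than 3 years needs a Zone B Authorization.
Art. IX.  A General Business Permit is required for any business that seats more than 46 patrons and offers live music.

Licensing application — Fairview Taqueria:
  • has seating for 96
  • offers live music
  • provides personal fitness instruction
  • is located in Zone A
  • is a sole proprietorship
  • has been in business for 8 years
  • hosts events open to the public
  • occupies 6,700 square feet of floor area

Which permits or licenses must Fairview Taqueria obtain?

General Business Permit, General Business Registration, Live Entertainment Registration, Regulatory Certificate

Art. I. is a sole proprietorship (not: is a worker-owned cooperative); floor area 6,700 square feet < 18,300 square feet → Compliance License not required.
Art. II. floor area 6,700 square feet > 6,000 square feet; seating 96 > 94 → Large Premises Permit not required.
Art. III. floor area 6,700 square feet < 13,100 square feet; seating 96 > 66 → Small Premises Registration not required.
Art. IV. offers live music; provides personal fitness instruction → Live Entertainment Registration required.
Art. V. is located in Zone A (not: is located in the designated historic district) → Regulatory Certificate exemption does not apply.
Art. VI. provides personal fitness instruction; years in business 8 > 2; floor area 6,700 square feet ≥ 4,300 square feet → Regulatory Certificate required.
Art. VII. seating 96 ≥ 72; offers live music; provides personal fitness instruction → General Business Registration required.
Art. VIII. is located in Zone A (not: is located in Zone B); is a sole proprietorship; years in business 8 > 3 → Zone B Authorization not required.
Art. IX. seating 96 > 46; offers live music → General Business Permit required.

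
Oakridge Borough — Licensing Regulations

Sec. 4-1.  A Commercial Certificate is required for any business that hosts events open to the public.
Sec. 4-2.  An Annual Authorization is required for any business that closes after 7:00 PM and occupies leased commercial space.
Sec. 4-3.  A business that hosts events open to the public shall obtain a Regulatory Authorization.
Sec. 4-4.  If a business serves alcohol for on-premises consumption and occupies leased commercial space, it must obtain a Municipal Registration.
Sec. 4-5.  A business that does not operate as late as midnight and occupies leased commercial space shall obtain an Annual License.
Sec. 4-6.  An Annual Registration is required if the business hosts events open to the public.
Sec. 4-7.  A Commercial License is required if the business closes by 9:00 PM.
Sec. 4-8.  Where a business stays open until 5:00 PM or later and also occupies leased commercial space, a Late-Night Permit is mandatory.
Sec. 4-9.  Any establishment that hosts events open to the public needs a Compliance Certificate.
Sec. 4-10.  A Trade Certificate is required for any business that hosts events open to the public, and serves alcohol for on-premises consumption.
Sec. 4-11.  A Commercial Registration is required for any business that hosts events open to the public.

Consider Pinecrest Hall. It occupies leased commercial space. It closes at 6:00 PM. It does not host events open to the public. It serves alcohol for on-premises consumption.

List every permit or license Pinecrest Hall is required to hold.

Sec. 4-1. does not host events open to the public → Commercial Certificate not required.
Sec. 4-2. closes 6:00 PM, at/before 7:00 PM; occupies leased commercial space → Annual Authorization not required.
Sec. 4-3. does not host events open to the public → Regulatory Authorization not required.
Sec. 4-4. serves alcohol for on-premises consumption; occupies leased commercial space → Municipal Registration required.
Sec. 4-5. closes 6:00 PM, at/before midnight; occupies leased commercial space → Annual License required.
Sec. 4-6. does not host events open to the public → Annual Registration not required.
Sec. 4-7. closes 6:00 PM, at/before 9:00 PM → Commercial License required.
Sec. 4-8. closes 6:00 PM, after 5:00 PM; occupies leased commercial space → Late-Night Permit required.
Sec. 4-9. does not host events open to the public → Compliance Certificate not required.
Sec. 4-10. does not host events open to the public; serves alcohol for on-premises consumption → Trade Certificate not required.
Sec. 4-11. does not host events open to the public → Commercial Registration not required.

Annual License, Commercial License, Late-Night Permit, Municipal Registration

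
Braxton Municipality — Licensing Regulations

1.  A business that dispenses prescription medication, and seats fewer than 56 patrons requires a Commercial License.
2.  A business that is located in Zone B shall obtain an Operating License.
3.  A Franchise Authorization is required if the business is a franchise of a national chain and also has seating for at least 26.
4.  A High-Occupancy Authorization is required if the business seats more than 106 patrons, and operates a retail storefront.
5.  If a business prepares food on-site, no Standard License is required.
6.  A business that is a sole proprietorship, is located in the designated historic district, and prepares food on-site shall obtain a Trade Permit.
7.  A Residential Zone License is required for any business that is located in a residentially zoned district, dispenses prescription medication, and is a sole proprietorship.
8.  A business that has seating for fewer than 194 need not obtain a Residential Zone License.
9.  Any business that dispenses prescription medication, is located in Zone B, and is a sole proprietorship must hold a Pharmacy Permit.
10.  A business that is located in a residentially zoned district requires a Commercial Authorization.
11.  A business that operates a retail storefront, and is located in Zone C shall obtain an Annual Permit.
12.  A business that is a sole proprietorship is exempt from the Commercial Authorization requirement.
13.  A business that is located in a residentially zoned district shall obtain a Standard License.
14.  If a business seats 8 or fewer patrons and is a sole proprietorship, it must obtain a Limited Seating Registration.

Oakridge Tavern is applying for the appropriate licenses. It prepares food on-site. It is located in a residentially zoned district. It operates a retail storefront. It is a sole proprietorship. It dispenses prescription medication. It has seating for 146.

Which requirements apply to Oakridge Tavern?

High-Occupancy Authorization

1. dispenses prescription medication; seating 146 ≥ 56 → Commercial License not required.
2. is located in a residentially zoned district (not: is located in Zone B) → Operating License not required.
3. is a sole proprietorship (not: is a franchise of a national chain); seating 146 ≥ 26 → Franchise Authorization not required.
4. seating 146 > 106; operates a retail storefront → High-Occupancy Authorization required.
5. prepares food on-site → exempt from Standard License.
6. is a sole proprietorship; is located in a residentially zoned district (not: is located in the designated historic district); prepares food on-site → Trade Permit not required.
7. is located in a residentially zoned district; dispenses prescription medication; is a sole proprietorship → Residential Zone License required.
8. seating 146 < 194 → exempt from Residential Zone License.
9. dispenses prescription medication; is located in a residentially zoned district (not: is located in Zone B); is a sole proprietorship → Pharmacy Permit not required.
10. is located in a residentially zoned district → Commercial Authorization required.
11. operates a retail storefront; is located in a residentially zoned district (not: is located in Zone C) → Annual Permit not required.
12. is a sole proprietorship → exempt from Commercial Authorization.
13. is located in a residentially zoned district → Standard License required.
14. seating 146 > 8; is a sole proprietorship → Limited Seating Registration not required.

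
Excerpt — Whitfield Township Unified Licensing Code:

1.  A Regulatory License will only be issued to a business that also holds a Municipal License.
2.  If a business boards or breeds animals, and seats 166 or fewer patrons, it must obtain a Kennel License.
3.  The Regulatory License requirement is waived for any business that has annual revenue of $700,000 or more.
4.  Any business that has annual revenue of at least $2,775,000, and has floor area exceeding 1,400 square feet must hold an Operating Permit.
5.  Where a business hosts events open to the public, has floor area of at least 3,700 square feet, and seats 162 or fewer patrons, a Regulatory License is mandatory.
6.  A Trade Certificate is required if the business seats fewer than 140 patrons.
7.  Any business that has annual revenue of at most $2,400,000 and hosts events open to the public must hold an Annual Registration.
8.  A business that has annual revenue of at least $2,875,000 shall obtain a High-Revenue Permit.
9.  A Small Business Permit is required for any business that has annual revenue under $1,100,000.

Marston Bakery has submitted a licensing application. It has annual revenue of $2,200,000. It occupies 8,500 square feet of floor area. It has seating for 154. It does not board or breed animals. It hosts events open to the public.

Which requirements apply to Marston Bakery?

Annual Registration

1. Regulatory License is not required → no effect.
2. does not board or breed animals; seating 154 ≤ 166 → Kennel License not required.
3. revenue $2,200,000 ≥ $700,000 → exempt from Regulatory License.
4. revenue $2,200,000 < $2,775,000; floor area 8,500 square feet > 1,400 square feet → Operating Permit not required.
5. hosts events open to the public; floor area 8,500 square feet ≥ 3,700 square feet; seating 154 ≤ 162 → Regulatory License required.
6. seating 154 ≥ 140 → Trade Certificate not required.
7. revenue $2,200,000 ≤ $2,400,000; hosts events open to the public → Annual Registration required.
8. revenue $2,200,000 < $2,875,000 → High-Revenue Permit not required.
9. revenue $2,200,000 ≥ $1,100,000 → Small Business Permit not required.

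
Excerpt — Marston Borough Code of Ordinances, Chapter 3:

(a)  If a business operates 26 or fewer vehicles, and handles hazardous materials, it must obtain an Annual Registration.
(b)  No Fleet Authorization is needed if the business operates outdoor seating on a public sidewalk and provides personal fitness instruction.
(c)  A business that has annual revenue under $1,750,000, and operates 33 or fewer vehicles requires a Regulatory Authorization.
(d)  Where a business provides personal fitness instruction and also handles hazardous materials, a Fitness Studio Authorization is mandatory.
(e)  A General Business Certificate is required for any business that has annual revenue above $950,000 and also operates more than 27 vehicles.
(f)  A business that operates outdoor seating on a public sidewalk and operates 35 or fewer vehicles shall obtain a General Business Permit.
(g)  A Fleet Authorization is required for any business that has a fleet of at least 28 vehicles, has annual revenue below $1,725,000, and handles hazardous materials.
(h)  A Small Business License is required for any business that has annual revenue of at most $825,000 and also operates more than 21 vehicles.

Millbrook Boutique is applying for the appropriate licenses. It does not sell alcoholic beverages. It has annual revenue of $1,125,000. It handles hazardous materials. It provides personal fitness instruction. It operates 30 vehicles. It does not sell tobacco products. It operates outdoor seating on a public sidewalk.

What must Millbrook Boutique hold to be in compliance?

(a) vehicles 30 > 26; handles hazardous materials → Annual Registration not required.
(b) operates outdoor seating on a public sidewalk; provides personal fitness instruction → exempt from Fleet Authorization.
(c) revenue $1,125,000 < $1,750,000; vehicles 30 ≤ 33 → Regulatory Authorization required.
(d) provides personal fitness instruction; handles hazardous materials → Fitness Studio Authorization required.
(e) revenue $1,125,000 > $950,000; vehicles 30 > 27 → General Business Certificate required.
(f) operates outdoor seating on a public sidewalk; vehicles 30 ≤ 35 → General Business Permit required.
(g) vehicles 30 ≥ 28; revenue $1,125,000 < $1,725,000; handles hazardous materials → Fleet Authorization required.
(h) revenue $1,125,000 > $825,000; vehicles 30 > 21 → Small Business License not required.

Fitness Studio Authorization, General Business Certificate, General Business Permit, Regulatory Authorization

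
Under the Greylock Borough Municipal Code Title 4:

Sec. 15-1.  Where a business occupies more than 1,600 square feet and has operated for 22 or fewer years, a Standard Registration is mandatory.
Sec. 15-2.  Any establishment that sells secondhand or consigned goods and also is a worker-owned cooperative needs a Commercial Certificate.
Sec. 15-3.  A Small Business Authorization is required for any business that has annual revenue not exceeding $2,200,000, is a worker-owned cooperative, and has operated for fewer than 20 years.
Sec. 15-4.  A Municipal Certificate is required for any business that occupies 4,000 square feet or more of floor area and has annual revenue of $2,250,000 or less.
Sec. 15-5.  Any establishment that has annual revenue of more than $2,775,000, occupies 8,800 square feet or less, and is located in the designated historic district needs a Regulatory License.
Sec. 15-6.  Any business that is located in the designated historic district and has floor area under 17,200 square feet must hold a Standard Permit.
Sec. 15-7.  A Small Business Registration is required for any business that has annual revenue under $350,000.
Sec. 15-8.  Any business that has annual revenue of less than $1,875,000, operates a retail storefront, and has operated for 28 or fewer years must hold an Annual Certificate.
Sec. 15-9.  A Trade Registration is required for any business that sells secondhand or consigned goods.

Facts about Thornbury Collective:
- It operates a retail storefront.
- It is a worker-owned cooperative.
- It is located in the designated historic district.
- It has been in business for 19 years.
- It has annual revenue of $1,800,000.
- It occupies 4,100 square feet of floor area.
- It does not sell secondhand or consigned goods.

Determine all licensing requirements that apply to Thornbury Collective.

Sec. 15-1. floor area 4,100 square feet > 1,600 square feet; years in business 19 ≤ 22 → Standard Registration required.
Sec. 15-2. does not sell secondhand or consigned goods; is a worker-owned cooperative → Commercial Certificate not required.
Sec. 15-3. revenue $1,800,000 ≤ $2,200,000; is a worker-owned cooperative; years in business 19 < 20 → Small Business Authorization required.
Sec. 15-4. floor area 4,100 square feet ≥ 4,000 square feet; revenue $1,800,000 ≤ $2,250,000 → Municipal Certificate required.
Sec. 15-5. revenue $1,800,000 ≤ $2,775,000; floor area 4,100 square feet ≤ 8,800 square feet; is located in the designated historic district → Regulatory License not required.
Sec. 15-6. is located in the designated historic district; floor area 4,100 square feet < 17,200 square feet → Standard Permit required.
Sec. 15-7. revenue $1,800,000 ≥ $350,000 → Small Business Registration not required.
Sec. 15-8. revenue $1,800,000 < $1,875,000; operates a retail storefront; years in business 19 ≤ 28 → Annual Certificate required.
Sec. 15-9. does not sell secondhand or consigned goods → Trade Registration not required.

Annual Certificate, Municipal Certificate, Small Business Authorization, Standard Permit, Standard Registration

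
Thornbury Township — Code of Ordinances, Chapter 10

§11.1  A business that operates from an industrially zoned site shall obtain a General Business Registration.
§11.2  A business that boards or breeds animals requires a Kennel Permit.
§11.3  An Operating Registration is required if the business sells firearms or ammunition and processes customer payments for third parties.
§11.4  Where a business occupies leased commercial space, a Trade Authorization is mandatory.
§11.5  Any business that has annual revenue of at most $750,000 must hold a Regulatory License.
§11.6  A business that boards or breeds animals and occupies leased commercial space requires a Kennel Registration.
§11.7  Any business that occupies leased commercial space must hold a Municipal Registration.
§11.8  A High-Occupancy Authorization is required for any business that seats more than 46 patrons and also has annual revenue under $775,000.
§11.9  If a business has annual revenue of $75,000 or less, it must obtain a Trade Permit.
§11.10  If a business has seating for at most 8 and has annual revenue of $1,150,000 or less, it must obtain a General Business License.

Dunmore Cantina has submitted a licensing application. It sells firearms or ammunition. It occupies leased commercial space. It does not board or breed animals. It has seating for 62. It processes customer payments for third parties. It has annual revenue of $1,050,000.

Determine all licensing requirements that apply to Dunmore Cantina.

§11.1 occupies leased commercial space (not: operates from an industrially zoned site) → General Business Registration not required.
§11.2 does not board or breed animals → Kennel Permit not required.
§11.3 sells firearms or ammunition; processes customer payments for third parties → Operating Registration required.
§11.4 occupies leased commercial space → Trade Authorization required.
§11.5 revenue $1,050,000 > $750,000 → Regulatory License not required.
§11.6 does not board or breed animals; occupies leased commercial space → Kennel Registration not required.
§11.7 occupies leased commercial space → Municipal Registration required.
§11.8 seating 62 > 46; revenue $1,050,000 ≥ $775,000 → High-Occupancy Authorization not required.
§11.9 revenue $1,050,000 > $75,000 → Trade Permit not required.
§11.10 seating 62 > 8; revenue $1,050,000 ≤ $1,150,000 → General Business License not required.

Municipal Registration, Operating Registration, Trade Authorization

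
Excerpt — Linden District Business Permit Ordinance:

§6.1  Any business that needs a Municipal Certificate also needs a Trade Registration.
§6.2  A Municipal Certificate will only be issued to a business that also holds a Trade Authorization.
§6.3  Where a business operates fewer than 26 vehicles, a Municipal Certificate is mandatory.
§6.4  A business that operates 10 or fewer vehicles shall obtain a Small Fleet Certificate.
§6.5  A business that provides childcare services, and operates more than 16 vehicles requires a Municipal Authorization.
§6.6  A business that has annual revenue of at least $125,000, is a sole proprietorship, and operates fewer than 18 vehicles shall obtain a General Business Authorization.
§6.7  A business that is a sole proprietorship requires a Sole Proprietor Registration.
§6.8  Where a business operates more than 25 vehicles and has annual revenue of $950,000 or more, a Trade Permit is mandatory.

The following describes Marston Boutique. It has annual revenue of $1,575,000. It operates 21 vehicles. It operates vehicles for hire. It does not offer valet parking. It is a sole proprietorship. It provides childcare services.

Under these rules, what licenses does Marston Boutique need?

§6.1 Municipal Certificate is required → Trade Registration also required.
§6.2 Municipal Certificate is required → Trade Authorization also required.
§6.3 vehicles 21 < 26 → Municipal Certificate required.
§6.4 vehicles 21 > 10 → Small Fleet Certificate not required.
§6.5 provides childcare services; vehicles 21 > 16 → Municipal Authorization required.
§6.6 revenue $1,575,000 ≥ $125,000; is a sole proprietorship; vehicles 21 ≥ 18 → General Business Authorization not required.
§6.7 is a sole proprietorship → Sole Proprietor Registration required.
§6.8 vehicles 21 ≤ 25; revenue $1,575,000 ≥ $950,000 → Trade Permit not required.

Municipal Authorization, Municipal Certificate, Sole Proprietor Registration, Trade Authorization, Trade Registration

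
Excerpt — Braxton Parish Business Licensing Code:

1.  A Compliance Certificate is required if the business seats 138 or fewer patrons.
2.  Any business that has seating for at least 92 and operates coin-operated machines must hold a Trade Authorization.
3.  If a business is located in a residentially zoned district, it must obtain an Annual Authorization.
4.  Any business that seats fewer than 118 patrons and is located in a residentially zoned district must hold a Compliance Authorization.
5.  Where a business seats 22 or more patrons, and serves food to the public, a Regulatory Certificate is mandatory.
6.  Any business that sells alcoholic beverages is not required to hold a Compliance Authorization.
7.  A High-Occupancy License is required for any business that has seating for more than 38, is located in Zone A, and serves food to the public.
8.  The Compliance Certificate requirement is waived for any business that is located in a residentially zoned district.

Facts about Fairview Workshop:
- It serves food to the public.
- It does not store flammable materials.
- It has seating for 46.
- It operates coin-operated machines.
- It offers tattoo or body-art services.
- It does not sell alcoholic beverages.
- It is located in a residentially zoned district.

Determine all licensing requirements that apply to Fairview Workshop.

Annual Authorization, Compliance Authorization, Regulatory Certificate

1. seating 46 ≤ 138 → Compliance Certificate required.
2. seating 46 < 92; operates coin-operated machines → Trade Authorization not required.
3. is located in a residentially zoned district → Annual Authorization required.
4. seating 46 < 118; is located in a residentially zoned district → Compliance Authorization required.
5. seating 46 ≥ 22; serves food to the public → Regulatory Certificate required.
6. does not sell alcoholic beverages → Compliance Authorization exemption does not apply.
7. seating 46 > 38; is located in a residentially zoned district (not: is located in Zone A); serves food to the public → High-Occupancy License not required.
8. is located in a residentially zoned district → exempt from Compliance Certificate.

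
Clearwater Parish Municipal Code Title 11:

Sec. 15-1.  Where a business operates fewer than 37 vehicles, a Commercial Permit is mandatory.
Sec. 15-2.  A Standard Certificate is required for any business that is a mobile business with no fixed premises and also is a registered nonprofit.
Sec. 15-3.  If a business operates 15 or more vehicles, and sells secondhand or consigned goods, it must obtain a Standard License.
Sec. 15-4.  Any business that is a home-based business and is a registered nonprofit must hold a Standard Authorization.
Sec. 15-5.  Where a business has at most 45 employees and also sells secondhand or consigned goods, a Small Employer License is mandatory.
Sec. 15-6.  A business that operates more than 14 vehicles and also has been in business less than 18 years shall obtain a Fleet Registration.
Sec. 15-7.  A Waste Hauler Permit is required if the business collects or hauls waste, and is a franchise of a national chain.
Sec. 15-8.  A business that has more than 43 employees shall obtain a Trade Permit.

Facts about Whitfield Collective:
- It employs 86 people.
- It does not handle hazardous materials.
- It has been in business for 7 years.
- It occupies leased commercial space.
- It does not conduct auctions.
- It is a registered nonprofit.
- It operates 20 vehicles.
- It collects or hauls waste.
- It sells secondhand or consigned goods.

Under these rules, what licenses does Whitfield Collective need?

Sec. 15-1. vehicles 20 < 37 → Commercial Permit required.
Sec. 15-2. occupies leased commercial space (not: is a mobile business with no fixed premises); is a registered nonprofit → Standard Certificate not required.
Sec. 15-3. vehicles 20 ≥ 15; sells secondhand or consigned goods → Standard License required.
Sec. 15-4. occupies leased commercial space (not: is a home-based business); is a registered nonprofit → Standard Authorization not required.
Sec. 15-5. employees 86 > 45; sells secondhand or consigned goods → Small Employer License not required.
Sec. 15-6. vehicles 20 > 14; years in business 7 < 18 → Fleet Registration required.
Sec. 15-7. collects or hauls waste; is a registered nonprofit (not: is a franchise of a national chain) → Waste Hauler Permit not required.
Sec. 15-8. employees 86 > 43 → Trade Permit required.

Commercial Permit, Fleet Registration, Standard License, Trade Permit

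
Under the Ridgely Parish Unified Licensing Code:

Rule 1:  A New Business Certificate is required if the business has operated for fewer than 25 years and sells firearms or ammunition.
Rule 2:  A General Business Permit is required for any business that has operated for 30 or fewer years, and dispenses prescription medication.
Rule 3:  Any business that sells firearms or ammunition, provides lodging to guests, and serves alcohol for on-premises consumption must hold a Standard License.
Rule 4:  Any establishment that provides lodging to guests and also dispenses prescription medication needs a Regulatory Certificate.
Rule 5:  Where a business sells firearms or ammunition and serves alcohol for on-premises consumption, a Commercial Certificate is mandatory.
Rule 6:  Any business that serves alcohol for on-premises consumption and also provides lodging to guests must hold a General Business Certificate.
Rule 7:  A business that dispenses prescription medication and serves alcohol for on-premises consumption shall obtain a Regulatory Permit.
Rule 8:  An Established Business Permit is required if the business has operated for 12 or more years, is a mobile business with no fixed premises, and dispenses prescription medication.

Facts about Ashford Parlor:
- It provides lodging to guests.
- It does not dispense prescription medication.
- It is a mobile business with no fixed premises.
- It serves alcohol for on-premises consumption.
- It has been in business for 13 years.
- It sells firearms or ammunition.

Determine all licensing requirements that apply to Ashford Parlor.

Commercial Certificate, General Business Certificate, New Business Certificate, Standard License

Rule 1: years in business 13 < 25; sells firearms or ammunition → New Business Certificate required.
Rule 2: years in business 13 ≤ 30; does not dispense prescription medication → General Business Permit not required.
Rule 3: sells firearms or ammunition; provides lodging to guests; serves alcohol for on-premises consumption → Standard License required.
Rule 4: provides lodging to guests; does not dispense prescription medication → Regulatory Certificate not required.
Rule 5: sells firearms or ammunition; serves alcohol for on-premises consumption → Commercial Certificate required.
Rule 6: serves alcohol for on-premises consumption; provides lodging to guests → General Business Certificate required.
Rule 7: does not dispense prescription medication; serves alcohol for on-premises consumption → Regulatory Permit not required.
Rule 8: years in business 13 ≥ 12; is a mobile business with no fixed premises; does not dispense prescription medication → Established Business Permit not required.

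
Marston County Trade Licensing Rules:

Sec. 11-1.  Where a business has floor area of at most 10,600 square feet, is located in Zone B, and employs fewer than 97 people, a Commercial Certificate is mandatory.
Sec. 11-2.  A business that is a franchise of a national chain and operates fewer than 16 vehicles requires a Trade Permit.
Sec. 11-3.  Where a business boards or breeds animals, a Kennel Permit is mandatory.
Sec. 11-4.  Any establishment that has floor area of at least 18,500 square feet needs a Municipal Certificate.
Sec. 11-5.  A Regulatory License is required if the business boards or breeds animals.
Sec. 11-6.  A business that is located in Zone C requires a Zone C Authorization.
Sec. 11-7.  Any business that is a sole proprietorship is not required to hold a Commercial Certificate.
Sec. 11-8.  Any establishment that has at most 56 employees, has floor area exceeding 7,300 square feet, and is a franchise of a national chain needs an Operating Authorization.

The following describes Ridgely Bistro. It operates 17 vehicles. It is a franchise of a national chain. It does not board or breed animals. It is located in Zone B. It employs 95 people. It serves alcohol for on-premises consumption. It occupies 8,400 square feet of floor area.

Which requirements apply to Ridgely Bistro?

Commercial Certificate

Sec. 11-1. floor area 8,400 square feet ≤ 10,600 square feet; is located in Zone B; employees 95 < 97 → Commercial Certificate required.
Sec. 11-2. is a franchise of a national chain; vehicles 17 ≥ 16 → Trade Permit not required.
Sec. 11-3. does not board or breed animals → Kennel Permit not required.
Sec. 11-4. floor area 8,400 square feet < 18,500 square feet → Municipal Certificate not required.
Sec. 11-5. does not board or breed animals → Regulatory License not required.
Sec. 11-6. is located in Zone B (not: is located in Zone C) → Zone C Authorization not required.
Sec. 11-7. is a franchise of a national chain (not: is a sole proprietorship) → Commercial Certificate exemption does not apply.
Sec. 11-8. employees 95 > 56; floor area 8,400 square feet > 7,300 square feet; is a franchise of a national chain → Operating Authorization not required.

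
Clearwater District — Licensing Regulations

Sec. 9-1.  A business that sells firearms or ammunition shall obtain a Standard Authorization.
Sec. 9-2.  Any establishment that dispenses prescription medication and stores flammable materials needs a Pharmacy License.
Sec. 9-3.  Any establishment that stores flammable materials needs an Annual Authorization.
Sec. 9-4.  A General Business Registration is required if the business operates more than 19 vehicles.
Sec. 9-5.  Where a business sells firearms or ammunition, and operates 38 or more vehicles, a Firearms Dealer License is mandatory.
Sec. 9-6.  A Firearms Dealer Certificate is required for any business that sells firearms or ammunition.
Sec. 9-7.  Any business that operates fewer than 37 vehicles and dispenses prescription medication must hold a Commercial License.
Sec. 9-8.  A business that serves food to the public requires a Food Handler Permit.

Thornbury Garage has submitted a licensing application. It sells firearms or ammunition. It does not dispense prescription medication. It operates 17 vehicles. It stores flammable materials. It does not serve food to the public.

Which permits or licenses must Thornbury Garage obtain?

Annual Authorization, Firearms Dealer Certificate, Standard Authorization

Sec. 9-1. sells firearms or ammunition → Standard Authorization required.
Sec. 9-2. does not dispense prescription medication; stores flammable materials → Pharmacy License not required.
Sec. 9-3. stores flammable materials → Annual Authorization required.
Sec. 9-4. vehicles 17 ≤ 19 → General Business Registration not required.
Sec. 9-5. sells firearms or ammunition; vehicles 17 < 38 → Firearms Dealer License not required.
Sec. 9-6. sells firearms or ammunition → Firearms Dealer Certificate required.
Sec. 9-7. vehicles 17 < 37; does not dispense prescription medication → Commercial License not required.
Sec. 9-8. does not serve food to the public → Food Handler Permit not required.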